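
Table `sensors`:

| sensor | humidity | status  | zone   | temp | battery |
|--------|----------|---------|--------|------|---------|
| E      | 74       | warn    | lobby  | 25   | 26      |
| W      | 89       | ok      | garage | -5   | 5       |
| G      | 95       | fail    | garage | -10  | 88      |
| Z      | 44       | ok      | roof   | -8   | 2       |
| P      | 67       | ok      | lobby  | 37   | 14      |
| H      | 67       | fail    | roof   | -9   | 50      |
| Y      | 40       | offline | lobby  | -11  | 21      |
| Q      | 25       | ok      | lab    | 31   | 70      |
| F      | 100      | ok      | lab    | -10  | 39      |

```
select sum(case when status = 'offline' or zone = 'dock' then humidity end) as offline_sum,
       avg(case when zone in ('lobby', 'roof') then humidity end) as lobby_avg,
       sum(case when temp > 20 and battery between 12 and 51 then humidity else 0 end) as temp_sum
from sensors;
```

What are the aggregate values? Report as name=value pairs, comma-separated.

offline_sum=40, lobby_avg=58.4, temp_sum=141

[offline_sum: status = 'offline' or zone = 'dock']
sensor=E: ✗
sensor=W: ✗
sensor=G: ✗
sensor=Z: ✗
sensor=P: ✗
sensor=H: ✗
sensor=Y: ✓ → 40
sensor=Q: ✗
sensor=F: ✗
offline_sum = 40
—
[lobby_avg: zone in ('lobby', 'roof')]
sensor=E: ✓ → 74
sensor=W: ✗
sensor=G: ✗
sensor=Z: ✓ → 44
sensor=P: ✓ → 67
sensor=H: ✓ → 67
sensor=Y: ✓ → 40
sensor=Q: ✗
sensor=F: ✗
lobby_avg = (74 + 44 + 67 + 67 + 40) / 5 = 58.4
—
[temp_sum: temp > 20 and battery between 12 and 51]
sensor=E: ✓ → 74
sensor=W: ✗
sensor=G: ✗
sensor=Z: ✗
sensor=P: ✓ → 67
sensor=H: ✗
sensor=Y: ✗
sensor=Q: ✗
sensor=F: ✗
temp_sum = 74 + 67 = 141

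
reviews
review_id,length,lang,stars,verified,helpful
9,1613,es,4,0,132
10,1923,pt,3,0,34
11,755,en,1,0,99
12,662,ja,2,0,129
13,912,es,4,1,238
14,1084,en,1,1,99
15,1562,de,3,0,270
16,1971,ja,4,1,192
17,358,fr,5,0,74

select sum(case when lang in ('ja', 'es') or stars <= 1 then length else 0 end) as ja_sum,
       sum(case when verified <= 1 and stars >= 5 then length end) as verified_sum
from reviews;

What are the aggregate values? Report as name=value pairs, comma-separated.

ja_sum=6997, verified_sum=358

[ja_sum: lang in ('ja', 'es') or stars <= 1]
review_id=9: ✓ → 1613
review_id=10: ✗
review_id=11: ✓ → 755
review_id=12: ✓ → 662
review_id=13: ✓ → 912
review_id=14: ✓ → 1084
review_id=15: ✗
review_id=16: ✓ → 1971
review_id=17: ✗
ja_sum = 1613 + 755 + 662 + 912 + 1084 + 1971 = 6997
—
[verified_sum: verified <= 1 and stars >= 5]
review_id=9: ✗
review_id=10: ✗
review_id=11: ✗
review_id=12: ✗
review_id=13: ✗
review_id=14: ✗
review_id=15: ✗
review_id=16: ✗
review_id=17: ✓ → 358
verified_sum = 358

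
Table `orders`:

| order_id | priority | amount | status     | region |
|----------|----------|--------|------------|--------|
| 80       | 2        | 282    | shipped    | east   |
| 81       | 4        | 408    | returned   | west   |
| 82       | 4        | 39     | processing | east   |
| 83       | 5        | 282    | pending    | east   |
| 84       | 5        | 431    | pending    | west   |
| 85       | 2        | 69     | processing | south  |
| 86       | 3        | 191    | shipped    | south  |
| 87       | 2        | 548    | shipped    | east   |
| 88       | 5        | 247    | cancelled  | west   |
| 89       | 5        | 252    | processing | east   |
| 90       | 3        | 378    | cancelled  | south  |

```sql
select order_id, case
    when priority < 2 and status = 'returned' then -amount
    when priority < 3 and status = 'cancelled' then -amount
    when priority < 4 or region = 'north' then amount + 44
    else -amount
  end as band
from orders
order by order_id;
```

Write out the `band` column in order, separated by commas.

326, -408, -39, -282, -431, 113, 235, 592, -247, -252, 422

order_id=80: priority < 4 or region = 'north' → 326
order_id=81: ELSE → -408
order_id=82: ELSE → -39
order_id=83: ELSE → -282
order_id=84: ELSE → -431
order_id=85: priority < 4 or region = 'north' → 113
order_id=86: priority < 4 or region = 'north' → 235
order_id=87: priority < 4 or region = 'north' → 592
order_id=88: ELSE → -247
order_id=89: ELSE → -252
order_id=90: priority < 4 or region = 'north' → 422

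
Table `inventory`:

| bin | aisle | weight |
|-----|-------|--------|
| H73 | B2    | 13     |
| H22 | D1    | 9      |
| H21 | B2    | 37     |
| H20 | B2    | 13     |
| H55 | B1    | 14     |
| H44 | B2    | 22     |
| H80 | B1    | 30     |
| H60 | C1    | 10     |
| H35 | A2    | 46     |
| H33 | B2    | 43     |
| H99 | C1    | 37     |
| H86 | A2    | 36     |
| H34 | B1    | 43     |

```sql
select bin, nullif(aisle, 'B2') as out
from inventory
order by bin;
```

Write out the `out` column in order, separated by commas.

NULL, NULL, D1, NULL, B1, A2, NULL, B1, C1, NULL, B1, A2, C1

bin=H20: aisle=B2 vs B2: equal → NULL
bin=H21: aisle=B2 vs B2: equal → NULL
bin=H22: aisle=D1 vs B2: differ → D1
bin=H33: aisle=B2 vs B2: equal → NULL
bin=H34: aisle=B1 vs B2: differ → B1
bin=H35: aisle=A2 vs B2: differ → A2
bin=H44: aisle=B2 vs B2: equal → NULL
bin=H55: aisle=B1 vs B2: differ → B1
bin=H60: aisle=C1 vs B2: differ → C1
bin=H73: aisle=B2 vs B2: equal → NULL
bin=H80: aisle=B1 vs B2: differ → B1
bin=H86: aisle=A2 vs B2: differ → A2
bin=H99: aisle=C1 vs B2: differ → C1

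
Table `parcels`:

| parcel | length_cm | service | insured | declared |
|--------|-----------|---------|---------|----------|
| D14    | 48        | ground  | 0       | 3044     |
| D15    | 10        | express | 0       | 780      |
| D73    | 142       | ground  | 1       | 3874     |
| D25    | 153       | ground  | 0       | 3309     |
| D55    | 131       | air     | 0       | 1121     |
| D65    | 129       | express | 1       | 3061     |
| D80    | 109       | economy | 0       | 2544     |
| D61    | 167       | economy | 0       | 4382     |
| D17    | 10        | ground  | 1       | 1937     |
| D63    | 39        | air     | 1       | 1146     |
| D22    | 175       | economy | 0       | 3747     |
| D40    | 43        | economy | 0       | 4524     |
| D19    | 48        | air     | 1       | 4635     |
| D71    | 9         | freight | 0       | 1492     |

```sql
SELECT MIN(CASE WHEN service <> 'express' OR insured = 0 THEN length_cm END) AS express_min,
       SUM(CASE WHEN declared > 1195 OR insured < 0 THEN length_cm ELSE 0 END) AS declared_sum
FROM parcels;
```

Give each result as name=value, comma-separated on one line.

express_min=9, declared_sum=1033

[express_min: service <> 'express' OR insured = 0]
parcel=D14: ✓ → 48
parcel=D15: ✓ → 10
parcel=D73: ✓ → 142
parcel=D25: ✓ → 153
parcel=D55: ✓ → 131
parcel=D65: ✗
parcel=D80: ✓ → 109
parcel=D61: ✓ → 167
parcel=D17: ✓ → 10
parcel=D63: ✓ → 39
parcel=D22: ✓ → 175
parcel=D40: ✓ → 43
parcel=D19: ✓ → 48
parcel=D71: ✓ → 9
express_min = MIN(48, 10, 142, 153, 131, 109, 167, 10, 39, 175, 43, 48, 9) = 9
—
[declared_sum: declared > 1195 OR insured < 0]
parcel=D14: ✓ → 48
parcel=D15: ✗
parcel=D73: ✓ → 142
parcel=D25: ✓ → 153
parcel=D55: ✗
parcel=D65: ✓ → 129
parcel=D80: ✓ → 109
parcel=D61: ✓ → 167
parcel=D17: ✓ → 10
parcel=D63: ✗
parcel=D22: ✓ → 175
parcel=D40: ✓ → 43
parcel=D19: ✓ → 48
parcel=D71: ✓ → 9
declared_sum = 48 + 142 + 153 + 129 + 109 + 167 + 10 + 175 + 43 + 48 + 9 = 1033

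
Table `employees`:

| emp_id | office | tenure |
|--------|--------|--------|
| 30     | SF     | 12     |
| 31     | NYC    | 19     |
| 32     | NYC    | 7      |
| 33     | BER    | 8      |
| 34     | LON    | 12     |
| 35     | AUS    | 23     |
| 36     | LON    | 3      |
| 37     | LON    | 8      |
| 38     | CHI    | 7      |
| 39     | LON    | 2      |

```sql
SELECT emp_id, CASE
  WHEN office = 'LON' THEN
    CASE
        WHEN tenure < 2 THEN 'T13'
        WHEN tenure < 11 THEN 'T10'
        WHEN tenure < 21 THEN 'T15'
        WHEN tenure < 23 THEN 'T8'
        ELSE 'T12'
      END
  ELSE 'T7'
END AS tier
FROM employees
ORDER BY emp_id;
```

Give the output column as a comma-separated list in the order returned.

emp_id=30: office='SF' → outer ELSE → T7
emp_id=31: office='NYC' → outer ELSE → T7
emp_id=32: office='NYC' → outer ELSE → T7
emp_id=33: office='BER' → outer ELSE → T7
emp_id=34: office='LON' → inner[tenure < 21] → T15
emp_id=35: office='AUS' → outer ELSE → T7
emp_id=36: office='LON' → inner[tenure < 11] → T10
emp_id=37: office='LON' → inner[tenure < 11] → T10
emp_id=38: office='CHI' → outer ELSE → T7
emp_id=39: office='LON' → inner[tenure < 11] → T10

T7, T7, T7, T7, T15, T7, T10, T10, T7, T10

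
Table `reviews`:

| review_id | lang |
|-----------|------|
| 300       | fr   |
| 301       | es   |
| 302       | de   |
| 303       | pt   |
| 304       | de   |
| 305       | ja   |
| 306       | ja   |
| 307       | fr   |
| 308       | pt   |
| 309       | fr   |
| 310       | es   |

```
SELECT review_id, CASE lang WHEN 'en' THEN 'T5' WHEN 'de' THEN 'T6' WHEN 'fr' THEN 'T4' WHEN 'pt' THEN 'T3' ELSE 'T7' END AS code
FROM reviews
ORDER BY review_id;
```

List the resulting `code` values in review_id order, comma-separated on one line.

T4, T7, T6, T3, T6, T7, T7, T4, T3, T4, T7

review_id=300: lang='fr' → T4
review_id=301: ELSE → T7
review_id=302: lang='de' → T6
review_id=303: lang='pt' → T3
review_id=304: lang='de' → T6
review_id=305: ELSE → T7
review_id=306: ELSE → T7
review_id=307: lang='fr' → T4
review_id=308: lang='pt' → T3
review_id=309: lang='fr' → T4
review_id=310: ELSE → T7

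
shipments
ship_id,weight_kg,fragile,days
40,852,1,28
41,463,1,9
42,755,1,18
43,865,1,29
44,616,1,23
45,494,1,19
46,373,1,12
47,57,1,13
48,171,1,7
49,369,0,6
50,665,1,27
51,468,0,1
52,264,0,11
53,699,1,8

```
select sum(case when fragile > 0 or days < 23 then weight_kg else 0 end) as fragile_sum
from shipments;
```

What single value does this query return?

ship_id=40: ✓ → 852
ship_id=41: ✓ → 463
ship_id=42: ✓ → 755
ship_id=43: ✓ → 865
ship_id=44: ✓ → 616
ship_id=45: ✓ → 494
ship_id=46: ✓ → 373
ship_id=47: ✓ → 57
ship_id=48: ✓ → 171
ship_id=49: ✓ → 369
ship_id=50: ✓ → 665
ship_id=51: ✓ → 468
ship_id=52: ✓ → 264
ship_id=53: ✓ → 699
fragile_sum = 852 + 463 + 755 + 865 + 616 + 494 + 373 + 57 + 171 + 369 + 665 + 468 + 264 + 699 = 7111

7111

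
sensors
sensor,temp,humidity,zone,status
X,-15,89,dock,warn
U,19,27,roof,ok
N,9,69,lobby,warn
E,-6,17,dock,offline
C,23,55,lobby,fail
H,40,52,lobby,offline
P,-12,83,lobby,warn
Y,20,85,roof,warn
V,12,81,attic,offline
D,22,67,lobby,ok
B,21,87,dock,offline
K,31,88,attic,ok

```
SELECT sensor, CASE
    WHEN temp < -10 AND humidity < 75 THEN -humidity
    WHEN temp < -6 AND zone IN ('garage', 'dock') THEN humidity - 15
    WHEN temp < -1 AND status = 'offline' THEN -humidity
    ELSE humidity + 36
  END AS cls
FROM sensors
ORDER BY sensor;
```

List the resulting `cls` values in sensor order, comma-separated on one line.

123, 91, 103, -17, 88, 124, 105, 119, 63, 117, 74, 121

sensor=B: ELSE → 123
sensor=C: ELSE → 91
sensor=D: ELSE → 103
sensor=E: temp < -1 AND status = 'offline' → -17
sensor=H: ELSE → 88
sensor=K: ELSE → 124
sensor=N: ELSE → 105
sensor=P: ELSE → 119
sensor=U: ELSE → 63
sensor=V: ELSE → 117
sensor=X: temp < -6 AND zone IN ('garage', 'dock') → 74
sensor=Y: ELSE → 121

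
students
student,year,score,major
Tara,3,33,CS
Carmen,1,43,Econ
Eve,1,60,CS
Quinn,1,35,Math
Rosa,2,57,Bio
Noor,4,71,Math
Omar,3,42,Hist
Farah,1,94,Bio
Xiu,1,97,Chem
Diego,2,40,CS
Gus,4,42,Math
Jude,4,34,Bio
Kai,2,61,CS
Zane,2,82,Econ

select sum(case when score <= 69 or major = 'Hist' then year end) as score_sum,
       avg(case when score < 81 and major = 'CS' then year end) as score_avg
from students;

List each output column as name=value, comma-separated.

score_sum=23, score_avg=2

[score_sum: score <= 69 or major = 'Hist']
student=Tara: ✓ → 3
student=Carmen: ✓ → 1
student=Eve: ✓ → 1
student=Quinn: ✓ → 1
student=Rosa: ✓ → 2
student=Noor: ✗
student=Omar: ✓ → 3
student=Farah: ✗
student=Xiu: ✗
student=Diego: ✓ → 2
student=Gus: ✓ → 4
student=Jude: ✓ → 4
student=Kai: ✓ → 2
student=Zane: ✗
score_sum = 3 + 1 + 1 + 1 + 2 + 3 + 2 + 4 + 4 + 2 = 23
—
[score_avg: score < 81 and major = 'CS']
student=Tara: ✓ → 3
student=Carmen: ✗
student=Eve: ✓ → 1
student=Quinn: ✗
student=Rosa: ✗
student=Noor: ✗
student=Omar: ✗
student=Farah: ✗
student=Xiu: ✗
student=Diego: ✓ → 2
student=Gus: ✗
student=Jude: ✗
student=Kai: ✓ → 2
student=Zane: ✗
score_avg = (3 + 1 + 2 + 2) / 4 = 2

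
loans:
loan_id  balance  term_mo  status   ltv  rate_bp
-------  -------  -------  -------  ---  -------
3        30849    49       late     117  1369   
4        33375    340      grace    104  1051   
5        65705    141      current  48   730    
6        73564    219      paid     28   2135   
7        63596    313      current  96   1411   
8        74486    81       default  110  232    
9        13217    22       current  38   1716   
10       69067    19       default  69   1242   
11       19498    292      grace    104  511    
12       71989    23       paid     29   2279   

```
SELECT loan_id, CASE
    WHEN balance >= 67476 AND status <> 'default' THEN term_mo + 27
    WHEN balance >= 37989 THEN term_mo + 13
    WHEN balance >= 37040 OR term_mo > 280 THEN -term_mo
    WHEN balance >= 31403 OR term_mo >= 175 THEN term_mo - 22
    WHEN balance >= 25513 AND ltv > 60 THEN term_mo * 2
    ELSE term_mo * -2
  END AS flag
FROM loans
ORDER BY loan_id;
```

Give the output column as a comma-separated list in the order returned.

98, -340, 154, 246, 326, 94, -44, 32, -292, 50

loan_id=3: balance >= 25513 AND ltv > 60 → 98
loan_id=4: balance >= 37040 OR term_mo > 280 → -340
loan_id=5: balance >= 37989 → 154
loan_id=6: balance >= 67476 AND status <> 'default' → 246
loan_id=7: balance >= 37989 → 326
loan_id=8: balance >= 37989 → 94
loan_id=9: ELSE → -44
loan_id=10: balance >= 37989 → 32
loan_id=11: balance >= 37040 OR term_mo > 280 → -292
loan_id=12: balance >= 67476 AND status <> 'default' → 50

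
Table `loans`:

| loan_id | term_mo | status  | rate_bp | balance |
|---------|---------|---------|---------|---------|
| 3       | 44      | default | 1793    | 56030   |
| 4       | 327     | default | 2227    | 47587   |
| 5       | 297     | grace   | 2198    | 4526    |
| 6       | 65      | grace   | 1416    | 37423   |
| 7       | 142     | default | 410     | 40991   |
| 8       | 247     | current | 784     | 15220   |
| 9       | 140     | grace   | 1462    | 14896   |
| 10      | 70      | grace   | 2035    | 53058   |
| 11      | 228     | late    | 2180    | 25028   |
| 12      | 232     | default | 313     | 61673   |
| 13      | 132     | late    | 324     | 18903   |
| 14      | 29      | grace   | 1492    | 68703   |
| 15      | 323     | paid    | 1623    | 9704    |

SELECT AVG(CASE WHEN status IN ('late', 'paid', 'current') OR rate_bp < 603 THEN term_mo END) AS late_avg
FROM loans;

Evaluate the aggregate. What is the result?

217.3333333333

loan_id=3: ✗
loan_id=4: ✗
loan_id=5: ✗
loan_id=6: ✗
loan_id=7: ✓ → 142
loan_id=8: ✓ → 247
loan_id=9: ✗
loan_id=10: ✗
loan_id=11: ✓ → 228
loan_id=12: ✓ → 232
loan_id=13: ✓ → 132
loan_id=14: ✗
loan_id=15: ✓ → 323
late_avg = (142 + 247 + 228 + 232 + 132 + 323) / 6 = 217.3333333333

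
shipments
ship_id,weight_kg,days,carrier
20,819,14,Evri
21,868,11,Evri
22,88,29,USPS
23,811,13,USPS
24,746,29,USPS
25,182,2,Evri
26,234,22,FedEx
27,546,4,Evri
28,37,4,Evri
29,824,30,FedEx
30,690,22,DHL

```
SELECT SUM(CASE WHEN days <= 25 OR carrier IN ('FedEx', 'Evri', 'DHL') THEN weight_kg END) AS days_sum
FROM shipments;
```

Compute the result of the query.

5011

ship_id=20: ✓ → 819
ship_id=21: ✓ → 868
ship_id=22: ✗
ship_id=23: ✓ → 811
ship_id=24: ✗
ship_id=25: ✓ → 182
ship_id=26: ✓ → 234
ship_id=27: ✓ → 546
ship_id=28: ✓ → 37
ship_id=29: ✓ → 824
ship_id=30: ✓ → 690
days_sum = 819 + 868 + 811 + 182 + 234 + 546 + 37 + 824 + 690 = 5011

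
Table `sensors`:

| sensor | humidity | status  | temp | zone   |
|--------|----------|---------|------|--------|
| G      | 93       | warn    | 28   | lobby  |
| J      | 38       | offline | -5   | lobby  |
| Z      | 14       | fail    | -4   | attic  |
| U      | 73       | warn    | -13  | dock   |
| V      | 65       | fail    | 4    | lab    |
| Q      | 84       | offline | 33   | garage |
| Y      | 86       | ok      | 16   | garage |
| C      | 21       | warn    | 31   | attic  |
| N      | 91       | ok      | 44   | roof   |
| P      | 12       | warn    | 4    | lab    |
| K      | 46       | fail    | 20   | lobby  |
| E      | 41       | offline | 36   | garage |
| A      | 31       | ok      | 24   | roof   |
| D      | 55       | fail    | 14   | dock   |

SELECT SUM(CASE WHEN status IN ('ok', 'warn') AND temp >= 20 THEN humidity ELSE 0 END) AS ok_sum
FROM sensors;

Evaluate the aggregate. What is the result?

sensor=G: ✓ → 93
sensor=J: ✗
sensor=Z: ✗
sensor=U: ✗
sensor=V: ✗
sensor=Q: ✗
sensor=Y: ✗
sensor=C: ✓ → 21
sensor=N: ✓ → 91
sensor=P: ✗
sensor=K: ✗
sensor=E: ✗
sensor=A: ✓ → 31
sensor=D: ✗
ok_sum = 93 + 21 + 91 + 31 = 236

236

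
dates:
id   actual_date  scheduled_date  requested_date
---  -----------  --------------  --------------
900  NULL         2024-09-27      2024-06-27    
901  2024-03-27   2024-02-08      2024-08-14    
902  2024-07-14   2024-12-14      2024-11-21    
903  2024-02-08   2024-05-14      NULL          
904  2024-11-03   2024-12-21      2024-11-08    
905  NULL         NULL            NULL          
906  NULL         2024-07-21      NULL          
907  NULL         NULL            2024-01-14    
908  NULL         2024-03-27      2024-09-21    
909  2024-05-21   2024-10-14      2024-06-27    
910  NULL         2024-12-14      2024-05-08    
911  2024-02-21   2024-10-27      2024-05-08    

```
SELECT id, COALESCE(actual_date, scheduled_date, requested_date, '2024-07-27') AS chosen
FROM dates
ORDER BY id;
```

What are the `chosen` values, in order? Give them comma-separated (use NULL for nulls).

id=900: actual_date=NULL, scheduled_date=2024-09-27 → 2024-09-27
id=901: actual_date=2024-03-27 → 2024-03-27
id=902: actual_date=2024-07-14 → 2024-07-14
id=903: actual_date=2024-02-08 → 2024-02-08
id=904: actual_date=2024-11-03 → 2024-11-03
id=905: actual_date=NULL, scheduled_date=NULL, requested_date=NULL, → literal 2024-07-27 → 2024-07-27
id=906: actual_date=NULL, scheduled_date=2024-07-21 → 2024-07-21
id=907: actual_date=NULL, scheduled_date=NULL, requested_date=2024-01-14 → 2024-01-14
id=908: actual_date=NULL, scheduled_date=2024-03-27 → 2024-03-27
id=909: actual_date=2024-05-21 → 2024-05-21
id=910: actual_date=NULL, scheduled_date=2024-12-14 → 2024-12-14
id=911: actual_date=2024-02-21 → 2024-02-21

2024-09-27, 2024-03-27, 2024-07-14, 2024-02-08, 2024-11-03, 2024-07-27, 2024-07-21, 2024-01-14, 2024-03-27, 2024-05-21, 2024-12-14, 2024-02-21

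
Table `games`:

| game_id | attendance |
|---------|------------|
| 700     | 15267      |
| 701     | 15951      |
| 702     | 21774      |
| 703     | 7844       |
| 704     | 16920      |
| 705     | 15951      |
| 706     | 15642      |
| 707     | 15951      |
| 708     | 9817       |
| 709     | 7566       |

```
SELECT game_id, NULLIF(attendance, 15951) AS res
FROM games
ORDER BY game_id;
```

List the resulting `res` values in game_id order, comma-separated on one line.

game_id=700: attendance=15267 vs 15951: differ → 15267
game_id=701: attendance=15951 vs 15951: equal → NULL
game_id=702: attendance=21774 vs 15951: differ → 21774
game_id=703: attendance=7844 vs 15951: differ → 7844
game_id=704: attendance=16920 vs 15951: differ → 16920
game_id=705: attendance=15951 vs 15951: equal → NULL
game_id=706: attendance=15642 vs 15951: differ → 15642
game_id=707: attendance=15951 vs 15951: equal → NULL
game_id=708: attendance=9817 vs 15951: differ → 9817
game_id=709: attendance=7566 vs 15951: differ → 7566

15267, NULL, 21774, 7844, 16920, NULL, 15642, NULL, 9817, 7566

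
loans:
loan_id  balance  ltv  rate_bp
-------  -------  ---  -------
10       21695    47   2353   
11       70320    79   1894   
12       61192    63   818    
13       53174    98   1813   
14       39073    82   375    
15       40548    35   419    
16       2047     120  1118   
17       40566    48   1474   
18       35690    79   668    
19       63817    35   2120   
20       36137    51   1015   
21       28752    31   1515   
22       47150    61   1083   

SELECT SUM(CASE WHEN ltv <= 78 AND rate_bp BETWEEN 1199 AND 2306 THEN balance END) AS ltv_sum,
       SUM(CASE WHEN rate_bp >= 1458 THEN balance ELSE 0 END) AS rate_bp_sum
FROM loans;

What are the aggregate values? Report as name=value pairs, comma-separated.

ltv_sum=133135, rate_bp_sum=278324

[ltv_sum: ltv <= 78 AND rate_bp BETWEEN 1199 AND 2306]
loan_id=10: ✗
loan_id=11: ✗
loan_id=12: ✗
loan_id=13: ✗
loan_id=14: ✗
loan_id=15: ✗
loan_id=16: ✗
loan_id=17: ✓ → 40566
loan_id=18: ✗
loan_id=19: ✓ → 63817
loan_id=20: ✗
loan_id=21: ✓ → 28752
loan_id=22: ✗
ltv_sum = 40566 + 63817 + 28752 = 133135
—
[rate_bp_sum: rate_bp >= 1458]
loan_id=10: ✓ → 21695
loan_id=11: ✓ → 70320
loan_id=12: ✗
loan_id=13: ✓ → 53174
loan_id=14: ✗
loan_id=15: ✗
loan_id=16: ✗
loan_id=17: ✓ → 40566
loan_id=18: ✗
loan_id=19: ✓ → 63817
loan_id=20: ✗
loan_id=21: ✓ → 28752
loan_id=22: ✗
rate_bp_sum = 21695 + 70320 + 53174 + 40566 + 63817 + 28752 = 278324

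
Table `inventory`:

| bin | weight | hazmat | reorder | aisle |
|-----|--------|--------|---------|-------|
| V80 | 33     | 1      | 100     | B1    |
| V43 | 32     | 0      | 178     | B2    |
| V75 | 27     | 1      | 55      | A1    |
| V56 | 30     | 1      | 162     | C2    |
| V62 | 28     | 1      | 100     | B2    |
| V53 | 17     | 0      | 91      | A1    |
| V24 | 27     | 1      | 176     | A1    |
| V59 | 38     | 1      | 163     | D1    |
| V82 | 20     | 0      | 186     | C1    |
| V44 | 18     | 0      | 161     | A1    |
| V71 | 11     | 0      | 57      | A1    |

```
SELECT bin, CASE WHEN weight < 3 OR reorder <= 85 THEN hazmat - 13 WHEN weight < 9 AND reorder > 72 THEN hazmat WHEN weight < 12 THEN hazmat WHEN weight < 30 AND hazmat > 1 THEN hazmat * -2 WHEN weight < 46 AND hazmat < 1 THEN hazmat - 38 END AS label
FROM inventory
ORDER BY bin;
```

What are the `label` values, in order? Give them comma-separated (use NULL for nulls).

NULL, -38, -38, -38, NULL, NULL, NULL, -13, -12, NULL, -38

bin=V24: (no match → NULL) → NULL
bin=V43: weight < 46 AND hazmat < 1 → -38
bin=V44: weight < 46 AND hazmat < 1 → -38
bin=V53: weight < 46 AND hazmat < 1 → -38
bin=V56: (no match → NULL) → NULL
bin=V59: (no match → NULL) → NULL
bin=V62: (no match → NULL) → NULL
bin=V71: weight < 3 OR reorder <= 85 → -13
bin=V75: weight < 3 OR reorder <= 85 → -12
bin=V80: (no match → NULL) → NULL
bin=V82: weight < 46 AND hazmat < 1 → -38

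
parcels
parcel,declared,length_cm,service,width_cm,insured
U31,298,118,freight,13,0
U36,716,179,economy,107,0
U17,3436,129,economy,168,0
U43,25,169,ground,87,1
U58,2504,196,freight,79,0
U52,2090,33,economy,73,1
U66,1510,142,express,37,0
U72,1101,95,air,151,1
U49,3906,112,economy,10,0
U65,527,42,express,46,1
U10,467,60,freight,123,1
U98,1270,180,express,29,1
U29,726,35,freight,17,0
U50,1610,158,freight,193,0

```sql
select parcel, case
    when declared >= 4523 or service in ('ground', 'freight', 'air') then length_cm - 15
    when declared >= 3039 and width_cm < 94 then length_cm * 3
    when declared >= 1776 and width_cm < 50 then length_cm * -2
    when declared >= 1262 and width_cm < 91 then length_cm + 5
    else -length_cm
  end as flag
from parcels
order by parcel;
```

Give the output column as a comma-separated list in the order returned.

parcel=U10: declared >= 4523 or service in ('ground', 'freight', 'air') → 45
parcel=U17: ELSE → -129
parcel=U29: declared >= 4523 or service in ('ground', 'freight', 'air') → 20
parcel=U31: declared >= 4523 or service in ('ground', 'freight', 'air') → 103
parcel=U36: ELSE → -179
parcel=U43: declared >= 4523 or service in ('ground', 'freight', 'air') → 154
parcel=U49: declared >= 3039 and width_cm < 94 → 336
parcel=U50: declared >= 4523 or service in ('ground', 'freight', 'air') → 143
parcel=U52: declared >= 1262 and width_cm < 91 → 38
parcel=U58: declared >= 4523 or service in ('ground', 'freight', 'air') → 181
parcel=U65: ELSE → -42
parcel=U66: declared >= 1262 and width_cm < 91 → 147
parcel=U72: declared >= 4523 or service in ('ground', 'freight', 'air') → 80
parcel=U98: declared >= 1262 and width_cm < 91 → 185

45, -129, 20, 103, -179, 154, 336, 143, 38, 181, -42, 147, 80, 185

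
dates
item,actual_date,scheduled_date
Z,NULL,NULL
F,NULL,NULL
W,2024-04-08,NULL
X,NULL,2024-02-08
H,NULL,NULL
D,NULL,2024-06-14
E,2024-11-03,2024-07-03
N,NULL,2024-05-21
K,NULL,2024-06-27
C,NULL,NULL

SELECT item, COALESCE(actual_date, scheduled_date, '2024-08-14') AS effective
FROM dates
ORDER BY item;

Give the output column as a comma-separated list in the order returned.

2024-08-14, 2024-06-14, 2024-11-03, 2024-08-14, 2024-08-14, 2024-06-27, 2024-05-21, 2024-04-08, 2024-02-08, 2024-08-14

item=C: actual_date=NULL, scheduled_date=NULL, → literal 2024-08-14 → 2024-08-14
item=D: actual_date=NULL, scheduled_date=2024-06-14 → 2024-06-14
item=E: actual_date=2024-11-03 → 2024-11-03
item=F: actual_date=NULL, scheduled_date=NULL, → literal 2024-08-14 → 2024-08-14
item=H: actual_date=NULL, scheduled_date=NULL, → literal 2024-08-14 → 2024-08-14
item=K: actual_date=NULL, scheduled_date=2024-06-27 → 2024-06-27
item=N: actual_date=NULL, scheduled_date=2024-05-21 → 2024-05-21
item=W: actual_date=2024-04-08 → 2024-04-08
item=X: actual_date=NULL, scheduled_date=2024-02-08 → 2024-02-08
item=Z: actual_date=NULL, scheduled_date=NULL, → literal 2024-08-14 → 2024-08-14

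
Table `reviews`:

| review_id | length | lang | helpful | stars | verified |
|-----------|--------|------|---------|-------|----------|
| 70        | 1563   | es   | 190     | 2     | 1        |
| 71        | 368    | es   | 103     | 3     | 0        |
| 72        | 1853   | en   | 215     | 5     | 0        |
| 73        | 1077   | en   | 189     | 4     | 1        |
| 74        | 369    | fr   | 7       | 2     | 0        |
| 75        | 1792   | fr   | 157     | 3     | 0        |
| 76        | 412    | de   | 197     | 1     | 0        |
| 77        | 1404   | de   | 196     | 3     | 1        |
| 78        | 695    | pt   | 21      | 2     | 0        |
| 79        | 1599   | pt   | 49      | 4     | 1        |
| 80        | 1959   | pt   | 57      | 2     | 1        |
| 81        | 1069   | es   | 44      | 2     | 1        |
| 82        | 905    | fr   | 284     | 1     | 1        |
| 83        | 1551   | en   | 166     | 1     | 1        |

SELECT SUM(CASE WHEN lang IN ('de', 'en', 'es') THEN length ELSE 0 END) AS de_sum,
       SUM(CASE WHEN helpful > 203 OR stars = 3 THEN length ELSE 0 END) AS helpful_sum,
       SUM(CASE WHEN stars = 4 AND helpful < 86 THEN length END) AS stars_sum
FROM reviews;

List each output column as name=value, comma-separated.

de_sum=9297, helpful_sum=6322, stars_sum=1599

[de_sum: lang IN ('de', 'en', 'es')]
review_id=70: ✓ → 1563
review_id=71: ✓ → 368
review_id=72: ✓ → 1853
review_id=73: ✓ → 1077
review_id=74: ✗
review_id=75: ✗
review_id=76: ✓ → 412
review_id=77: ✓ → 1404
review_id=78: ✗
review_id=79: ✗
review_id=80: ✗
review_id=81: ✓ → 1069
review_id=82: ✗
review_id=83: ✓ → 1551
de_sum = 1563 + 368 + 1853 + 1077 + 412 + 1404 + 1069 + 1551 = 9297
—
[helpful_sum: helpful > 203 OR stars = 3]
review_id=70: ✗
review_id=71: ✓ → 368
review_id=72: ✓ → 1853
review_id=73: ✗
review_id=74: ✗
review_id=75: ✓ → 1792
review_id=76: ✗
review_id=77: ✓ → 1404
review_id=78: ✗
review_id=79: ✗
review_id=80: ✗
review_id=81: ✗
review_id=82: ✓ → 905
review_id=83: ✗
helpful_sum = 368 + 1853 + 1792 + 1404 + 905 = 6322
—
[stars_sum: stars = 4 AND helpful < 86]
review_id=70: ✗
review_id=71: ✗
review_id=72: ✗
review_id=73: ✗
review_id=74: ✗
review_id=75: ✗
review_id=76: ✗
review_id=77: ✗
review_id=78: ✗
review_id=79: ✓ → 1599
review_id=80: ✗
review_id=81: ✗
review_id=82: ✗
review_id=83: ✗
stars_sum = 1599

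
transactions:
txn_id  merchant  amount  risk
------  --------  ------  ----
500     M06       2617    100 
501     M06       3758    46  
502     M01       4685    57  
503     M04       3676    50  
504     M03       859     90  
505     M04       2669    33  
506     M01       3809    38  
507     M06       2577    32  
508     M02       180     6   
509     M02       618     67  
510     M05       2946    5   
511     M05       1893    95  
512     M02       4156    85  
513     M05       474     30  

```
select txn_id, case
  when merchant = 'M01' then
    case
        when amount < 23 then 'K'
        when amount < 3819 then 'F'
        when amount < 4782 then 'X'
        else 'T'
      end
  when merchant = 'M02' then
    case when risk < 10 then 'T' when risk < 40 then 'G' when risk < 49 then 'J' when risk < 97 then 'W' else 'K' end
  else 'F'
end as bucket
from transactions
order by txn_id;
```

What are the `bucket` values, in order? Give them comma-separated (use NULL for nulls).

txn_id=500: merchant='M06' → outer ELSE → F
txn_id=501: merchant='M06' → outer ELSE → F
txn_id=502: merchant='M01' → inner[amount < 4782] → X
txn_id=503: merchant='M04' → outer ELSE → F
txn_id=504: merchant='M03' → outer ELSE → F
txn_id=505: merchant='M04' → outer ELSE → F
txn_id=506: merchant='M01' → inner[amount < 3819] → F
txn_id=507: merchant='M06' → outer ELSE → F
txn_id=508: merchant='M02' → inner[risk < 10] → T
txn_id=509: merchant='M02' → inner[risk < 97] → W
txn_id=510: merchant='M05' → outer ELSE → F
txn_id=511: merchant='M05' → outer ELSE → F
txn_id=512: merchant='M02' → inner[risk < 97] → W
txn_id=513: merchant='M05' → outer ELSE → F

F, F, X, F, F, F, F, F, T, W, F, F, W, F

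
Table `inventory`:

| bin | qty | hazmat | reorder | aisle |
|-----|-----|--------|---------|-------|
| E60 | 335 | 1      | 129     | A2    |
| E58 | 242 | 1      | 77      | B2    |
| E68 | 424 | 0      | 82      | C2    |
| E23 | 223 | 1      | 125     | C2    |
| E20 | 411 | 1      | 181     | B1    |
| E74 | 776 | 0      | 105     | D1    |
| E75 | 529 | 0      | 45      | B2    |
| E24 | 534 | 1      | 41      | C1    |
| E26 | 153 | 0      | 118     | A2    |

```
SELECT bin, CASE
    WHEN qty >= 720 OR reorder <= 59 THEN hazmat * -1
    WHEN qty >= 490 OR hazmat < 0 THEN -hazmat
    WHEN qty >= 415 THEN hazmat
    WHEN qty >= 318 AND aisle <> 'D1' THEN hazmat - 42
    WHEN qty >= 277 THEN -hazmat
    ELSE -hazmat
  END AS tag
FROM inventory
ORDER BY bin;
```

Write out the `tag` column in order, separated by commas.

bin=E20: qty >= 318 AND aisle <> 'D1' → -41
bin=E23: ELSE → -1
bin=E24: qty >= 720 OR reorder <= 59 → -1
bin=E26: ELSE → 0
bin=E58: ELSE → -1
bin=E60: qty >= 318 AND aisle <> 'D1' → -41
bin=E68: qty >= 415 → 0
bin=E74: qty >= 720 OR reorder <= 59 → 0
bin=E75: qty >= 720 OR reorder <= 59 → 0

-41, -1, -1, 0, -1, -41, 0, 0, 0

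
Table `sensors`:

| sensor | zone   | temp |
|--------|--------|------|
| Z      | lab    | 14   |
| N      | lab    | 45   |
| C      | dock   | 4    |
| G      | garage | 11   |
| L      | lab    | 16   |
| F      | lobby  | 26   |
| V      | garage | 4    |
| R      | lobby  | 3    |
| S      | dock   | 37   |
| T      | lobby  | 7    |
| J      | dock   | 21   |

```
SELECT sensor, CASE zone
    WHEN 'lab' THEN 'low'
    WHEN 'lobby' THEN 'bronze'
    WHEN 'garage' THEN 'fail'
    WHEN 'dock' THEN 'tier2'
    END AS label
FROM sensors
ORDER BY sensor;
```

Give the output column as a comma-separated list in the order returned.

tier2, bronze, fail, tier2, low, low, bronze, tier2, bronze, fail, low

sensor=C: zone='dock' → tier2
sensor=F: zone='lobby' → bronze
sensor=G: zone='garage' → fail
sensor=J: zone='dock' → tier2
sensor=L: zone='lab' → low
sensor=N: zone='lab' → low
sensor=R: zone='lobby' → bronze
sensor=S: zone='dock' → tier2
sensor=T: zone='lobby' → bronze
sensor=V: zone='garage' → fail
sensor=Z: zone='lab' → low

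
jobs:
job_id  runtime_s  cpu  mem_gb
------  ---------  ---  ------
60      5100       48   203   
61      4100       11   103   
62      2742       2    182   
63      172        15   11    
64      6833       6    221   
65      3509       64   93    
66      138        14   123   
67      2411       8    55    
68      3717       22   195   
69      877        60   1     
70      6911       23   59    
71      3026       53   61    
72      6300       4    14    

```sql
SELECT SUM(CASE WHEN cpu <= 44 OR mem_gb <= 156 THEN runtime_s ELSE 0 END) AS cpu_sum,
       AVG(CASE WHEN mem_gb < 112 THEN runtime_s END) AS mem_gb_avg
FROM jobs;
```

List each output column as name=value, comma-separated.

cpu_sum=40736, mem_gb_avg=3413.25

[cpu_sum: cpu <= 44 OR mem_gb <= 156]
job_id=60: ✗
job_id=61: ✓ → 4100
job_id=62: ✓ → 2742
job_id=63: ✓ → 172
job_id=64: ✓ → 6833
job_id=65: ✓ → 3509
job_id=66: ✓ → 138
job_id=67: ✓ → 2411
job_id=68: ✓ → 3717
job_id=69: ✓ → 877
job_id=70: ✓ → 6911
job_id=71: ✓ → 3026
job_id=72: ✓ → 6300
cpu_sum = 4100 + 2742 + 172 + 6833 + 3509 + 138 + 2411 + 3717 + 877 + 6911 + 3026 + 6300 = 40736
—
[mem_gb_avg: mem_gb < 112]
job_id=60: ✗
job_id=61: ✓ → 4100
job_id=62: ✗
job_id=63: ✓ → 172
job_id=64: ✗
job_id=65: ✓ → 3509
job_id=66: ✗
job_id=67: ✓ → 2411
job_id=68: ✗
job_id=69: ✓ → 877
job_id=70: ✓ → 6911
job_id=71: ✓ → 3026
job_id=72: ✓ → 6300
mem_gb_avg = (4100 + 172 + 3509 + 2411 + 877 + 6911 + 3026 + 6300) / 8 = 3413.25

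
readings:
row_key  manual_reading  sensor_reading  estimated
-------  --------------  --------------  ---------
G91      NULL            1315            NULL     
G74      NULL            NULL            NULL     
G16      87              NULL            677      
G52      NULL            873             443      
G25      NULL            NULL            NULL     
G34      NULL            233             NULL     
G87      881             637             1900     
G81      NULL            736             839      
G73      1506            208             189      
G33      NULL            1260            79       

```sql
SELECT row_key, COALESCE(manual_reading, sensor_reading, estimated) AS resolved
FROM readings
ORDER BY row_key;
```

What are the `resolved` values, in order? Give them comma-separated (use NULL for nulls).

row_key=G16: manual_reading=87 → 87
row_key=G25: manual_reading=NULL, sensor_reading=NULL, estimated=NULL (all NULL) → NULL
row_key=G33: manual_reading=NULL, sensor_reading=1260 → 1260
row_key=G34: manual_reading=NULL, sensor_reading=233 → 233
row_key=G52: manual_reading=NULL, sensor_reading=873 → 873
row_key=G73: manual_reading=1506 → 1506
row_key=G74: manual_reading=NULL, sensor_reading=NULL, estimated=NULL (all NULL) → NULL
row_key=G81: manual_reading=NULL, sensor_reading=736 → 736
row_key=G87: manual_reading=881 → 881
row_key=G91: manual_reading=NULL, sensor_reading=1315 → 1315

87, NULL, 1260, 233, 873, 1506, NULL, 736, 881, 1315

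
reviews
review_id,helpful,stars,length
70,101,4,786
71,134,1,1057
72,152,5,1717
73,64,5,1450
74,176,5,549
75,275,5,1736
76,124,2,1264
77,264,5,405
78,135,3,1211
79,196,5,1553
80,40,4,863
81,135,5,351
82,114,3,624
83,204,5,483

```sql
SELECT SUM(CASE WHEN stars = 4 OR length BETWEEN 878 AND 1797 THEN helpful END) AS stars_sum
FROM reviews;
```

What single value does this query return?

1221

review_id=70: ✓ → 101
review_id=71: ✓ → 134
review_id=72: ✓ → 152
review_id=73: ✓ → 64
review_id=74: ✗
review_id=75: ✓ → 275
review_id=76: ✓ → 124
review_id=77: ✗
review_id=78: ✓ → 135
review_id=79: ✓ → 196
review_id=80: ✓ → 40
review_id=81: ✗
review_id=82: ✗
review_id=83: ✗
stars_sum = 101 + 134 + 152 + 64 + 275 + 124 + 135 + 196 + 40 = 1221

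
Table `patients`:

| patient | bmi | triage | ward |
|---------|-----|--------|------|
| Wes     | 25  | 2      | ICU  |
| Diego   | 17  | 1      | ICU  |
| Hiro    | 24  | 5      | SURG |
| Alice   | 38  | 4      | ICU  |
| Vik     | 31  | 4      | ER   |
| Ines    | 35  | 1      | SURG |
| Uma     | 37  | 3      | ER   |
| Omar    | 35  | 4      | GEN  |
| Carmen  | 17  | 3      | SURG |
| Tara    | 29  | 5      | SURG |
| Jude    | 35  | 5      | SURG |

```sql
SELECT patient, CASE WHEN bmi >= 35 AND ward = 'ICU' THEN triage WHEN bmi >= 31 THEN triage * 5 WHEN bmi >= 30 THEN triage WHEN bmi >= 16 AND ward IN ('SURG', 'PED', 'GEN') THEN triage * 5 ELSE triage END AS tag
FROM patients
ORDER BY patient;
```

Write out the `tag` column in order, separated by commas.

patient=Alice: bmi >= 35 AND ward = 'ICU' → 4
patient=Carmen: bmi >= 16 AND ward IN ('SURG', 'PED', 'GEN') → 15
patient=Diego: ELSE → 1
patient=Hiro: bmi >= 16 AND ward IN ('SURG', 'PED', 'GEN') → 25
patient=Ines: bmi >= 31 → 5
patient=Jude: bmi >= 31 → 25
patient=Omar: bmi >= 31 → 20
patient=Tara: bmi >= 16 AND ward IN ('SURG', 'PED', 'GEN') → 25
patient=Uma: bmi >= 31 → 15
patient=Vik: bmi >= 31 → 20
patient=Wes: ELSE → 2

4, 15, 1, 25, 5, 25, 20, 25, 15, 20, 2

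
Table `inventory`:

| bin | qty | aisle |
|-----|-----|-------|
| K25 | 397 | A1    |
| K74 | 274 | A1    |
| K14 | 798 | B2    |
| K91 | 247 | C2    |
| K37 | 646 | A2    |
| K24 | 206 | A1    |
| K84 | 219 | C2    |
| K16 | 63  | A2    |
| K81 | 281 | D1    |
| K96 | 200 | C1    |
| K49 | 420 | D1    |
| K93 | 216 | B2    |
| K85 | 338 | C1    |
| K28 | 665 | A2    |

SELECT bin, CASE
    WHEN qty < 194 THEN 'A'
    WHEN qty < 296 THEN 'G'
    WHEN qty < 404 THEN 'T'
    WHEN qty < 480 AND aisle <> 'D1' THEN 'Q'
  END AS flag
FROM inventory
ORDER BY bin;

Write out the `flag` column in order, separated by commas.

bin=K14: (no match → NULL) → NULL
bin=K16: qty < 194 → A
bin=K24: qty < 296 → G
bin=K25: qty < 404 → T
bin=K28: (no match → NULL) → NULL
bin=K37: (no match → NULL) → NULL
bin=K49: (no match → NULL) → NULL
bin=K74: qty < 296 → G
bin=K81: qty < 296 → G
bin=K84: qty < 296 → G
bin=K85: qty < 404 → T
bin=K91: qty < 296 → G
bin=K93: qty < 296 → G
bin=K96: qty < 296 → G

NULL, A, G, T, NULL, NULL, NULL, G, G, G, T, G, G, G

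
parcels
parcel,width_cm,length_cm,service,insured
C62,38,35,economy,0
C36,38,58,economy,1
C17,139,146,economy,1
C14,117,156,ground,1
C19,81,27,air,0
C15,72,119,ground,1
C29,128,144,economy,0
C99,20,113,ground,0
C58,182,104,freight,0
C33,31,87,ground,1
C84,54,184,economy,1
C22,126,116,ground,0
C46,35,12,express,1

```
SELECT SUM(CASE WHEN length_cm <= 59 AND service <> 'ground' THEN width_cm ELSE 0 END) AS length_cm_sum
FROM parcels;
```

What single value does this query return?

parcel=C62: ✓ → 38
parcel=C36: ✓ → 38
parcel=C17: ✗
parcel=C14: ✗
parcel=C19: ✓ → 81
parcel=C15: ✗
parcel=C29: ✗
parcel=C99: ✗
parcel=C58: ✗
parcel=C33: ✗
parcel=C84: ✗
parcel=C22: ✗
parcel=C46: ✓ → 35
length_cm_sum = 38 + 38 + 81 + 35 = 192

192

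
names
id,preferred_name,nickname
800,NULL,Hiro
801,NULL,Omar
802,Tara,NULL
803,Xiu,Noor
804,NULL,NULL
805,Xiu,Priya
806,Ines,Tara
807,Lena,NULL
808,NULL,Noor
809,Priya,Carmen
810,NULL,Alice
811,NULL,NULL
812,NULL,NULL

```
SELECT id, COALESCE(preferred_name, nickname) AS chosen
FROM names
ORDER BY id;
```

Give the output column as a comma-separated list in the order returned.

Hiro, Omar, Tara, Xiu, NULL, Xiu, Ines, Lena, Noor, Priya, Alice, NULL, NULL

id=800: preferred_name=NULL, nickname=Hiro → Hiro
id=801: preferred_name=NULL, nickname=Omar → Omar
id=802: preferred_name=Tara → Tara
id=803: preferred_name=Xiu → Xiu
id=804: preferred_name=NULL, nickname=NULL (all NULL) → NULL
id=805: preferred_name=Xiu → Xiu
id=806: preferred_name=Ines → Ines
id=807: preferred_name=Lena → Lena
id=808: preferred_name=NULL, nickname=Noor → Noor
id=809: preferred_name=Priya → Priya
id=810: preferred_name=NULL, nickname=Alice → Alice
id=811: preferred_name=NULL, nickname=NULL (all NULL) → NULL
id=812: preferred_name=NULL, nickname=NULL (all NULL) → NULL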